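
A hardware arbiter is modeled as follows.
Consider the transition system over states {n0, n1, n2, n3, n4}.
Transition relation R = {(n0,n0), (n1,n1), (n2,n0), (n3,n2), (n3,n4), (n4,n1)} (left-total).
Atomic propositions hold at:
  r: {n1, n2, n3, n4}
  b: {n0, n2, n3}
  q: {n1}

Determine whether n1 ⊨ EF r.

Yes

EF r: least fixpoint, start Z0 = {n1, n2, n3, n4}, add states with some successor in Z. Already a fixed point.
Sat(EF r) = {n1, n2, n3, n4}
n1 ∈ Sat(EF r) = {n1, n2, n3, n4}, so the formula holds at n1.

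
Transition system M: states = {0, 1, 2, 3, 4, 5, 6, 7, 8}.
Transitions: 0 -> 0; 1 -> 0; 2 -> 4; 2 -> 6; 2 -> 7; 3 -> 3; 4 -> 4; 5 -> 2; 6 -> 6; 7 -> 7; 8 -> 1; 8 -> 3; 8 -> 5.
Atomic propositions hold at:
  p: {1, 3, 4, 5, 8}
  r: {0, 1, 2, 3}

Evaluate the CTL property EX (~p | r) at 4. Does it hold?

Sat(~p) = {0, 2, 6, 7}
Sat(~p | r) = {0, 1, 2, 3, 6, 7}
Sat(EX (~p | r)) = {s : some successor in {0, 1, 2, 3, 6, 7}} = {0, 1, 2, 3, 5, 6, 7, 8}
4 ∉ Sat(EX (~p | r)) = {0, 1, 2, 3, 5, 6, 7, 8}, so the formula does not hold at 4.

No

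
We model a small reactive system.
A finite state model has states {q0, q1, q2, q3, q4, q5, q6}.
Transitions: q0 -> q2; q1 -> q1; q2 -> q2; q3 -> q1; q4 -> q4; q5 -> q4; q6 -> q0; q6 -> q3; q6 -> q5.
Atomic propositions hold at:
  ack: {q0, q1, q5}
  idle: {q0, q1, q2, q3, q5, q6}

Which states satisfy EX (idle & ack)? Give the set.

{q1, q3, q6}

Sat(idle & ack) = {q0, q1, q5}
Sat(EX (idle & ack)) = {s : some successor in {q0, q1, q5}} = {q1, q3, q6}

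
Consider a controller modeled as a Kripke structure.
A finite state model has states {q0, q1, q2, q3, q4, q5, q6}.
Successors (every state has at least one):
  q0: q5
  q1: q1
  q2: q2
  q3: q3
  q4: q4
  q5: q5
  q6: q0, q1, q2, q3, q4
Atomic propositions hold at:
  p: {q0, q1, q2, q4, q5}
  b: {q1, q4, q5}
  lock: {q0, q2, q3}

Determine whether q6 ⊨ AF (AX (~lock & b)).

Sat(~lock) = {q1, q4, q5, q6}
Sat(~lock & b) = {q1, q4, q5}
Sat(AX (~lock & b)) = {s : every successor in {q1, q4, q5}} = {q0, q1, q4, q5}
AF (AX (~lock & b)): least fixpoint, start Z0 = {q0, q1, q4, q5}, add states with every successor in Z. Already a fixed point.
Sat(AF (AX (~lock & b))) = {q0, q1, q4, q5}
q6 ∉ Sat(AF (AX (~lock & b))) = {q0, q1, q4, q5}, so the formula does not hold at q6.

No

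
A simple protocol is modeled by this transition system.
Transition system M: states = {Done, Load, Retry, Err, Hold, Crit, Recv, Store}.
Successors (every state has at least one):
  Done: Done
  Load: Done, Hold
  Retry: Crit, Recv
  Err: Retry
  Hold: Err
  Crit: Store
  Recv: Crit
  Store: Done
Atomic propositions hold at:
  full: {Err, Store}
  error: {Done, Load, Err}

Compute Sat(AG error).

{Done}

AG error: greatest fixpoint, start Z0 = {Done, Load, Err}, keep only states in Sat with every successor in Z. Z1 = {Done}; fixed.
Sat(AG error) = {Done}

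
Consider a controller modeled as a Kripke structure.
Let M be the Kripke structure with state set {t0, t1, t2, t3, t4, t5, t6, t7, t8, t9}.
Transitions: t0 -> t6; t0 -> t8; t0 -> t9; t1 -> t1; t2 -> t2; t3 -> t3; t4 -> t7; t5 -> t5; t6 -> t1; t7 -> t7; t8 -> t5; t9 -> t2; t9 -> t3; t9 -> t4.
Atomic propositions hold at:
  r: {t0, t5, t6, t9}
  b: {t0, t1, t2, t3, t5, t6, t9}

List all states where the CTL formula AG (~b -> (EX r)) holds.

{t1, t2, t3, t5, t6, t8}

Sat(~b) = {t4, t7, t8}
Sat(EX r) = {s : some successor in {t0, t5, t6, t9}} = {t0, t5, t8}
Sat(~b -> (EX r)) = {t0, t1, t2, t3, t5, t6, t8, t9}
AG (~b -> (EX r)): greatest fixpoint, start Z0 = {t0, t1, t2, t3, t5, t6, t8, t9}, keep only states in Sat with every successor in Z. Z1 = {t0, t1, t2, t3, t5, t6, t8}; Z2 = {t1, t2, t3, t5, t6, t8}; fixed.
Sat(AG (~b -> (EX r))) = {t1, t2, t3, t5, t6, t8}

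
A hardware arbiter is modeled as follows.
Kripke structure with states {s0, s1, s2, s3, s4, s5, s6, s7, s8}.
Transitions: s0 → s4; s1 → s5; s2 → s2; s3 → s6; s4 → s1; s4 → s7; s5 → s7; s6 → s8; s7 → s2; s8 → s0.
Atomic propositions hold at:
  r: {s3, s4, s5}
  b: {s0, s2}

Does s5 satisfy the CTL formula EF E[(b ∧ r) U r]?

Sat(b ∧ r) = ∅
E[(b ∧ r) U r]: least fixpoint, start Z0 = Sat(r) = {s3, s4, s5}, add states in Sat(b ∧ r) with some successor in Z. Already a fixed point.
Sat(E[(b ∧ r) U r]) = {s3, s4, s5}
EF E[(b ∧ r) U r]: least fixpoint, start Z0 = {s3, s4, s5}, add states with some successor in Z. Z1 = {s0, s1, s3, s4, s5}; Z2 = {s0, s1, s3, s4, s5, s8}; Z3 = {s0, s1, s3, s4, s5, s6, s8}; fixed.
Sat(EF E[(b ∧ r) U r]) = {s0, s1, s3, s4, s5, s6, s8}
s5 ∈ Sat(EF E[(b ∧ r) U r]) = {s0, s1, s3, s4, s5, s6, s8}, so the formula holds at s5.

Yes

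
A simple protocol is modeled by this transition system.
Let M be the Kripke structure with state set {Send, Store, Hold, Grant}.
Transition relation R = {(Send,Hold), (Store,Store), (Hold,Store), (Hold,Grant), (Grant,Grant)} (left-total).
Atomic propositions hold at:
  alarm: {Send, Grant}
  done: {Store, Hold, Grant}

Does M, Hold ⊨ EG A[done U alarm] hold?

No

A[done U alarm]: least fixpoint, start Z0 = Sat(alarm) = {Send, Grant}, add states in Sat(done) with every successor in Z. Already a fixed point.
Sat(A[done U alarm]) = {Send, Grant}
EG A[done U alarm]: greatest fixpoint, start Z0 = {Send, Grant}, keep only states in Sat with some successor in Z. Z1 = {Grant}; fixed.
Sat(EG A[done U alarm]) = {Grant}
Hold ∉ Sat(EG A[done U alarm]) = {Grant}, so the formula does not hold at Hold.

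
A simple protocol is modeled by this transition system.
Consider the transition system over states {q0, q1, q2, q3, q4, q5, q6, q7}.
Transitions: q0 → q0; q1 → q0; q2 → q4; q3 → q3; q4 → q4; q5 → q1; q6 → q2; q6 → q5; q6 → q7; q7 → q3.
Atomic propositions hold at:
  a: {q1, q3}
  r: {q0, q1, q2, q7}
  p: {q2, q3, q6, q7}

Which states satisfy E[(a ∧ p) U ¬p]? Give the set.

Sat(a ∧ p) = {q3}
Sat(¬p) = {q0, q1, q4, q5}
E[(a ∧ p) U ¬p]: least fixpoint, start Z0 = Sat(¬p) = {q0, q1, q4, q5}, add states in Sat(a ∧ p) with some successor in Z. Already a fixed point.
Sat(E[(a ∧ p) U ¬p]) = {q0, q1, q4, q5}

{q0, q1, q4, q5}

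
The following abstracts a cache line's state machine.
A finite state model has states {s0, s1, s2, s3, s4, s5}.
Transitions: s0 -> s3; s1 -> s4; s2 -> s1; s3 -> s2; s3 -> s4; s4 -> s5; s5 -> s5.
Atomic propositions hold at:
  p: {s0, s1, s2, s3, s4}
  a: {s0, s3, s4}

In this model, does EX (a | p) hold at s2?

Sat(a | p) = {s0, s1, s2, s3, s4}
Sat(EX (a | p)) = {s : some successor in {s0, s1, s2, s3, s4}} = {s0, s1, s2, s3}
s2 ∈ Sat(EX (a | p)) = {s0, s1, s2, s3}, so the formula holds at s2.

Yes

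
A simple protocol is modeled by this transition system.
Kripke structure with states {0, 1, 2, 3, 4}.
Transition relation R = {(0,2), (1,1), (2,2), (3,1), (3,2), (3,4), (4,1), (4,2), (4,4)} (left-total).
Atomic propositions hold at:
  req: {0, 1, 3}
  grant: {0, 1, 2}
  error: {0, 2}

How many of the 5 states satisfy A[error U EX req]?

3

Sat(EX req) = {s : some successor in {0, 1, 3}} = {1, 3, 4}
A[error U EX req]: least fixpoint, start Z0 = Sat(EX req) = {1, 3, 4}, add states in Sat(error) with every successor in Z. Already a fixed point.
Sat(A[error U EX req]) = {1, 3, 4}
|Sat(A[error U EX req])| = |{1, 3, 4}| = 3.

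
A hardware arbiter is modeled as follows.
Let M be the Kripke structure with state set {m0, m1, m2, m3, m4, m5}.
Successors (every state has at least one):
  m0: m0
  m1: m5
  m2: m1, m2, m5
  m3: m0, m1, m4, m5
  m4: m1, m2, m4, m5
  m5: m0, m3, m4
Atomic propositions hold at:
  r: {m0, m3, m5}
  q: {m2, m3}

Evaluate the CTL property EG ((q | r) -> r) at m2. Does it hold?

No

Sat(q | r) = {m0, m2, m3, m5}
Sat((q | r) -> r) = {m0, m1, m3, m4, m5}
EG ((q | r) -> r): greatest fixpoint, start Z0 = {m0, m1, m3, m4, m5}, keep only states in Sat with some successor in Z. Already a fixed point.
Sat(EG ((q | r) -> r)) = {m0, m1, m3, m4, m5}
m2 ∉ Sat(EG ((q | r) -> r)) = {m0, m1, m3, m4, m5}, so the formula does not hold at m2.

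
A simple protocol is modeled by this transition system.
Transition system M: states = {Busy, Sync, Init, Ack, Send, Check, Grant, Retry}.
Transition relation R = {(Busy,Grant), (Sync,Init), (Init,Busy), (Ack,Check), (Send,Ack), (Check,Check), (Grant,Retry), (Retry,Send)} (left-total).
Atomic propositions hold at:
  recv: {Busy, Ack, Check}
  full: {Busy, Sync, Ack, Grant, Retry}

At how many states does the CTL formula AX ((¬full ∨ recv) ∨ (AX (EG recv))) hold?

Sat(¬full) = {Init, Send, Check}
Sat(¬full ∨ recv) = {Busy, Init, Ack, Send, Check}
EG recv: greatest fixpoint, start Z0 = {Busy, Ack, Check}, keep only states in Sat with some successor in Z. Z1 = {Ack, Check}; fixed.
Sat(EG recv) = {Ack, Check}
Sat(AX (EG recv)) = {s : every successor in {Ack, Check}} = {Ack, Send, Check}
Sat((¬full ∨ recv) ∨ (AX (EG recv))) = {Busy, Init, Ack, Send, Check}
Sat(AX ((¬full ∨ recv) ∨ (AX (EG recv)))) = {s : every successor in {Busy, Init, Ack, Send, Check}} = {Sync, Init, Ack, Send, Check, Retry}
|Sat(AX ((¬full ∨ recv) ∨ (AX (EG recv))))| = |{Sync, Init, Ack, Send, Check, Retry}| = 6.

6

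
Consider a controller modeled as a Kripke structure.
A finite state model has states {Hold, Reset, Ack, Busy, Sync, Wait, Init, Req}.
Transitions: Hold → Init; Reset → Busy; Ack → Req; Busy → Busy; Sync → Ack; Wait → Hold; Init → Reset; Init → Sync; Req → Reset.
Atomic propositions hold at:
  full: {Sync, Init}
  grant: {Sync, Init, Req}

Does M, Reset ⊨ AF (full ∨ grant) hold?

Sat(full ∨ grant) = {Sync, Init, Req}
AF (full ∨ grant): least fixpoint, start Z0 = {Sync, Init, Req}, add states with every successor in Z. Z1 = {Hold, Ack, Sync, Init, Req}; Z2 = {Hold, Ack, Sync, Wait, Init, Req}; fixed.
Sat(AF (full ∨ grant)) = {Hold, Ack, Sync, Wait, Init, Req}
Reset ∉ Sat(AF (full ∨ grant)) = {Hold, Ack, Sync, Wait, Init, Req}, so the formula does not hold at Reset.

No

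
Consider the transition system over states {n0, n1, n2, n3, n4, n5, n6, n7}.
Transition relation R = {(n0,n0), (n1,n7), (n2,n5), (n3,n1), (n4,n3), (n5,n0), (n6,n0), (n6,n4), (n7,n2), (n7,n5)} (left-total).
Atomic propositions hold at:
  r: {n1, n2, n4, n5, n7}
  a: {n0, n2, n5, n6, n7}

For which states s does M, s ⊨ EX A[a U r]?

{n1, n2, n3, n6, n7}

A[a U r]: least fixpoint, start Z0 = Sat(r) = {n1, n2, n4, n5, n7}, add states in Sat(a) with every successor in Z. Already a fixed point.
Sat(A[a U r]) = {n1, n2, n4, n5, n7}
Sat(EX A[a U r]) = {s : some successor in {n1, n2, n4, n5, n7}} = {n1, n2, n3, n6, n7}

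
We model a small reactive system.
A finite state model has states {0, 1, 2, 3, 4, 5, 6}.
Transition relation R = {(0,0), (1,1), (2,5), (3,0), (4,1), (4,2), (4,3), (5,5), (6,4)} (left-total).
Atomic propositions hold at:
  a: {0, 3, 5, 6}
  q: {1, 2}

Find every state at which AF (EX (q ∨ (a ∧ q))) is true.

{1, 4, 6}

Sat(a ∧ q) = ∅
Sat(q ∨ (a ∧ q)) = {1, 2}
Sat(EX (q ∨ (a ∧ q))) = {s : some successor in {1, 2}} = {1, 4}
AF (EX (q ∨ (a ∧ q))): least fixpoint, start Z0 = {1, 4}, add states with every successor in Z. Z1 = {1, 4, 6}; fixed.
Sat(AF (EX (q ∨ (a ∧ q)))) = {1, 4, 6}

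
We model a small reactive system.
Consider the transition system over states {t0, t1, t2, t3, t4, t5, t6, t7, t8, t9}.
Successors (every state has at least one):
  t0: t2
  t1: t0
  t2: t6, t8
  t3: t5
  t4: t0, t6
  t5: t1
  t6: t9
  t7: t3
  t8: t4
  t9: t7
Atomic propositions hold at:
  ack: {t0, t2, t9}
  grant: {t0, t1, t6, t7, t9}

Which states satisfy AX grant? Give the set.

Sat(AX grant) = {s : every successor in {t0, t1, t6, t7, t9}} = {t1, t4, t5, t6, t9}

{t1, t4, t5, t6, t9}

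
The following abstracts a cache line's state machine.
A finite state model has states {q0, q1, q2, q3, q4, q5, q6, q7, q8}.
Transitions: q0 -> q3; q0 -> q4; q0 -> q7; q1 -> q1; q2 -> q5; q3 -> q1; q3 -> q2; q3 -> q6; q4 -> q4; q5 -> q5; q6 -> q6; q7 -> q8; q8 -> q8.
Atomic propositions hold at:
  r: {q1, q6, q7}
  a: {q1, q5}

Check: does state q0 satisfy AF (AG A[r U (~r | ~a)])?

No

Sat(~r) = {q0, q2, q3, q4, q5, q8}
Sat(~a) = {q0, q2, q3, q4, q6, q7, q8}
Sat(~r | ~a) = {q0, q2, q3, q4, q5, q6, q7, q8}
A[r U (~r | ~a)]: least fixpoint, start Z0 = Sat((~r | ~a)) = {q0, q2, q3, q4, q5, q6, q7, q8}, add states in Sat(r) with every successor in Z. Already a fixed point.
Sat(A[r U (~r | ~a)]) = {q0, q2, q3, q4, q5, q6, q7, q8}
AG A[r U (~r | ~a)]: greatest fixpoint, start Z0 = {q0, q2, q3, q4, q5, q6, q7, q8}, keep only states in Sat with every successor in Z. Z1 = {q0, q2, q4, q5, q6, q7, q8}; Z2 = {q2, q4, q5, q6, q7, q8}; fixed.
Sat(AG A[r U (~r | ~a)]) = {q2, q4, q5, q6, q7, q8}
AF (AG A[r U (~r | ~a)]): least fixpoint, start Z0 = {q2, q4, q5, q6, q7, q8}, add states with every successor in Z. Already a fixed point.
Sat(AF (AG A[r U (~r | ~a)])) = {q2, q4, q5, q6, q7, q8}
q0 ∉ Sat(AF (AG A[r U (~r | ~a)])) = {q2, q4, q5, q6, q7, q8}, so the formula does not hold at q0.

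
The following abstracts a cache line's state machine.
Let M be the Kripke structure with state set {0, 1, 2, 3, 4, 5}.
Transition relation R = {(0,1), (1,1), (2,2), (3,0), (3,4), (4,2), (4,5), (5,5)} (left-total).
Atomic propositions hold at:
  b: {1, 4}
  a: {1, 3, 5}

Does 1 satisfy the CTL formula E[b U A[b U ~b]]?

No

Sat(~b) = {0, 2, 3, 5}
A[b U ~b]: least fixpoint, start Z0 = Sat(~b) = {0, 2, 3, 5}, add states in Sat(b) with every successor in Z. Z1 = {0, 2, 3, 4, 5}; fixed.
Sat(A[b U ~b]) = {0, 2, 3, 4, 5}
E[b U A[b U ~b]]: least fixpoint, start Z0 = Sat(A[b U ~b]) = {0, 2, 3, 4, 5}, add states in Sat(b) with some successor in Z. Already a fixed point.
Sat(E[b U A[b U ~b]]) = {0, 2, 3, 4, 5}
1 ∉ Sat(E[b U A[b U ~b]]) = {0, 2, 3, 4, 5}, so the formula does not hold at 1.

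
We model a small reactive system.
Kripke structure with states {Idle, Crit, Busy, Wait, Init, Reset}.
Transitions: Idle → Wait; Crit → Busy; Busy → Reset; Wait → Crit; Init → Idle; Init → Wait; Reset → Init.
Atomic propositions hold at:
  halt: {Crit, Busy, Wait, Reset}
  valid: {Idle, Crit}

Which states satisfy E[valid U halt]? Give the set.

E[valid U halt]: least fixpoint, start Z0 = Sat(halt) = {Crit, Busy, Wait, Reset}, add states in Sat(valid) with some successor in Z. Z1 = {Idle, Crit, Busy, Wait, Reset}; fixed.
Sat(E[valid U halt]) = {Idle, Crit, Busy, Wait, Reset}

{Idle, Crit, Busy, Wait, Reset}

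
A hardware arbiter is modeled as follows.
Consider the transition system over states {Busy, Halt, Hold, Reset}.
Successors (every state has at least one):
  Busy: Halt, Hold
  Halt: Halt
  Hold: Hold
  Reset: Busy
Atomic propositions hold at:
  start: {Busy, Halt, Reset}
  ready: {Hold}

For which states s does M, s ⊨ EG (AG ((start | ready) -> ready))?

Sat(start | ready) = {Busy, Halt, Hold, Reset}
Sat((start | ready) -> ready) = {Hold}
AG ((start | ready) -> ready): greatest fixpoint, start Z0 = {Hold}, keep only states in Sat with every successor in Z. Already a fixed point.
Sat(AG ((start | ready) -> ready)) = {Hold}
EG (AG ((start | ready) -> ready)): greatest fixpoint, start Z0 = {Hold}, keep only states in Sat with some successor in Z. Already a fixed point.
Sat(EG (AG ((start | ready) -> ready))) = {Hold}

{Hold}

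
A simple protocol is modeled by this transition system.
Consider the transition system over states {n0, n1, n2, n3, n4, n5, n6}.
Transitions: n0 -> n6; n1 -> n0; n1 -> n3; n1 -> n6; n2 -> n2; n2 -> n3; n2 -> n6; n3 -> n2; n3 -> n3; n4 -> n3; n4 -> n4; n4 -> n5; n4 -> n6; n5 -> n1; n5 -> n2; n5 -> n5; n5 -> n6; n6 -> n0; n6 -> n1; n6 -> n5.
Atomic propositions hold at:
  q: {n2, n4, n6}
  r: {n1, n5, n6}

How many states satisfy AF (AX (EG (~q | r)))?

Sat(~q) = {n0, n1, n3, n5}
Sat(~q | r) = {n0, n1, n3, n5, n6}
EG (~q | r): greatest fixpoint, start Z0 = {n0, n1, n3, n5, n6}, keep only states in Sat with some successor in Z. Already a fixed point.
Sat(EG (~q | r)) = {n0, n1, n3, n5, n6}
Sat(AX (EG (~q | r))) = {s : every successor in {n0, n1, n3, n5, n6}} = {n0, n1, n6}
AF (AX (EG (~q | r))): least fixpoint, start Z0 = {n0, n1, n6}, add states with every successor in Z. Already a fixed point.
Sat(AF (AX (EG (~q | r)))) = {n0, n1, n6}
|Sat(AF (AX (EG (~q | r))))| = |{n0, n1, n6}| = 3.

3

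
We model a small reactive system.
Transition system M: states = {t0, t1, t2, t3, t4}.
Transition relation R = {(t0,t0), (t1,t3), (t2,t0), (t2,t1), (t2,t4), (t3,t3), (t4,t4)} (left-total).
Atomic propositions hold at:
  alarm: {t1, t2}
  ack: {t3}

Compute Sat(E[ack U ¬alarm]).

{t0, t3, t4}

Sat(¬alarm) = {t0, t3, t4}
E[ack U ¬alarm]: least fixpoint, start Z0 = Sat(¬alarm) = {t0, t3, t4}, add states in Sat(ack) with some successor in Z. Already a fixed point.
Sat(E[ack U ¬alarm]) = {t0, t3, t4}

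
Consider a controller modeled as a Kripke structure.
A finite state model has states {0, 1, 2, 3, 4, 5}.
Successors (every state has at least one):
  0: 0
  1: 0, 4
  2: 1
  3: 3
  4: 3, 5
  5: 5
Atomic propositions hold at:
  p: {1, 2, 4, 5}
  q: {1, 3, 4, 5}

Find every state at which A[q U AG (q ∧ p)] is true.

Sat(q ∧ p) = {1, 4, 5}
AG (q ∧ p): greatest fixpoint, start Z0 = {1, 4, 5}, keep only states in Sat with every successor in Z. Z1 = {5}; fixed.
Sat(AG (q ∧ p)) = {5}
A[q U AG (q ∧ p)]: least fixpoint, start Z0 = Sat(AG (q ∧ p)) = {5}, add states in Sat(q) with every successor in Z. Already a fixed point.
Sat(A[q U AG (q ∧ p)]) = {5}

{5}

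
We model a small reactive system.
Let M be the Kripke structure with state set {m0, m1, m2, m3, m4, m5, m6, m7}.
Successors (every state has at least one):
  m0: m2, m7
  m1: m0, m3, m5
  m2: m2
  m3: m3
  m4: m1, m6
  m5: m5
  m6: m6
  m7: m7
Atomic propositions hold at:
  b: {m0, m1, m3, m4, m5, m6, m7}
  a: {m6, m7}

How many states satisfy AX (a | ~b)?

Sat(~b) = {m2}
Sat(a | ~b) = {m2, m6, m7}
Sat(AX (a | ~b)) = {s : every successor in {m2, m6, m7}} = {m0, m2, m6, m7}
|Sat(AX (a | ~b))| = |{m0, m2, m6, m7}| = 4.

4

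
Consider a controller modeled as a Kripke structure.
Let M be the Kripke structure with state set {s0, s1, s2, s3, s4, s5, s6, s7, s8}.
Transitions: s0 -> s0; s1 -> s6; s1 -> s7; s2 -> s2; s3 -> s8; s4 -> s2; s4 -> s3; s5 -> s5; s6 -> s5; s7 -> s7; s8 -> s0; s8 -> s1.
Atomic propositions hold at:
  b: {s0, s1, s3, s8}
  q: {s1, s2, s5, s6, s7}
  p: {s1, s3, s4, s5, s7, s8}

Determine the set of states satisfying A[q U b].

{s0, s1, s3, s8}

A[q U b]: least fixpoint, start Z0 = Sat(b) = {s0, s1, s3, s8}, add states in Sat(q) with every successor in Z. Already a fixed point.
Sat(A[q U b]) = {s0, s1, s3, s8}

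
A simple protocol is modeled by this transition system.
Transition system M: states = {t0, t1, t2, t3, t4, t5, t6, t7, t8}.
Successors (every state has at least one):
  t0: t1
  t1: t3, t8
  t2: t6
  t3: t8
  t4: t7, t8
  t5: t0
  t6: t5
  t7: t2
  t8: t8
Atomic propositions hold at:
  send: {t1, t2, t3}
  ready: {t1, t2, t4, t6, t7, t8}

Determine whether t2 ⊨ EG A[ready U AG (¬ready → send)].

Sat(¬ready) = {t0, t3, t5}
Sat(¬ready → send) = {t1, t2, t3, t4, t6, t7, t8}
AG (¬ready → send): greatest fixpoint, start Z0 = {t1, t2, t3, t4, t6, t7, t8}, keep only states in Sat with every successor in Z. Z1 = {t1, t2, t3, t4, t7, t8}; Z2 = {t1, t3, t4, t7, t8}; Z3 = {t1, t3, t4, t8}; Z4 = {t1, t3, t8}; fixed.
Sat(AG (¬ready → send)) = {t1, t3, t8}
A[ready U AG (¬ready → send)]: least fixpoint, start Z0 = Sat(AG (¬ready → send)) = {t1, t3, t8}, add states in Sat(ready) with every successor in Z. Already a fixed point.
Sat(A[ready U AG (¬ready → send)]) = {t1, t3, t8}
EG A[ready U AG (¬ready → send)]: greatest fixpoint, start Z0 = {t1, t3, t8}, keep only states in Sat with some successor in Z. Already a fixed point.
Sat(EG A[ready U AG (¬ready → send)]) = {t1, t3, t8}
t2 ∉ Sat(EG A[ready U AG (¬ready → send)]) = {t1, t3, t8}, so the formula does not hold at t2.

No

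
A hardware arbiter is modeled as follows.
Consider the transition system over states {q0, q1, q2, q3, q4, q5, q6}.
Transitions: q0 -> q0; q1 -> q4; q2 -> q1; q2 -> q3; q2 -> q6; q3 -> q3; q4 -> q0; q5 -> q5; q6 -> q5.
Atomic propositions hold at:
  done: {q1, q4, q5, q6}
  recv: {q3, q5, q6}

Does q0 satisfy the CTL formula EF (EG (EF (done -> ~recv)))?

Sat(~recv) = {q0, q1, q2, q4}
Sat(done -> ~recv) = {q0, q1, q2, q3, q4}
EF (done -> ~recv): least fixpoint, start Z0 = {q0, q1, q2, q3, q4}, add states with some successor in Z. Already a fixed point.
Sat(EF (done -> ~recv)) = {q0, q1, q2, q3, q4}
EG (EF (done -> ~recv)): greatest fixpoint, start Z0 = {q0, q1, q2, q3, q4}, keep only states in Sat with some successor in Z. Already a fixed point.
Sat(EG (EF (done -> ~recv))) = {q0, q1, q2, q3, q4}
EF (EG (EF (done -> ~recv))): least fixpoint, start Z0 = {q0, q1, q2, q3, q4}, add states with some successor in Z. Already a fixed point.
Sat(EF (EG (EF (done -> ~recv)))) = {q0, q1, q2, q3, q4}
q0 ∈ Sat(EF (EG (EF (done -> ~recv)))) = {q0, q1, q2, q3, q4}, so the formula holds at q0.

Yes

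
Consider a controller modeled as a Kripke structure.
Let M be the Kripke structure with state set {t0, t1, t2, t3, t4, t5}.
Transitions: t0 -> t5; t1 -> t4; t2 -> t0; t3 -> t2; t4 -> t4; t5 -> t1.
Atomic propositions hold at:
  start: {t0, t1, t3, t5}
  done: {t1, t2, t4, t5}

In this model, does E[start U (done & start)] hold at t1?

Sat(done & start) = {t1, t5}
E[start U (done & start)]: least fixpoint, start Z0 = Sat((done & start)) = {t1, t5}, add states in Sat(start) with some successor in Z. Z1 = {t0, t1, t5}; fixed.
Sat(E[start U (done & start)]) = {t0, t1, t5}
t1 ∈ Sat(E[start U (done & start)]) = {t0, t1, t5}, so the formula holds at t1.

Yes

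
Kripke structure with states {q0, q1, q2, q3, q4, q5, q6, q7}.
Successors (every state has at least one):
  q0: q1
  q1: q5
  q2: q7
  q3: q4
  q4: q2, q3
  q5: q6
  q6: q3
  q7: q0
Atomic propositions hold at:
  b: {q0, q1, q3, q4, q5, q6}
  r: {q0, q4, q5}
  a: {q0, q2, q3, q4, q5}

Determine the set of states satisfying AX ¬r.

{q0, q2, q4, q5, q6}

Sat(¬r) = {q1, q2, q3, q6, q7}
Sat(AX ¬r) = {s : every successor in {q1, q2, q3, q6, q7}} = {q0, q2, q4, q5, q6}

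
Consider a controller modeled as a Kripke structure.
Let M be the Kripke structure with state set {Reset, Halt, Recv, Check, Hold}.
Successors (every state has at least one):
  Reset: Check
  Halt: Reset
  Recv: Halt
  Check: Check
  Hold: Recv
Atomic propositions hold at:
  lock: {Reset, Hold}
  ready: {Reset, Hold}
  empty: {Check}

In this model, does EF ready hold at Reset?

EF ready: least fixpoint, start Z0 = {Reset, Hold}, add states with some successor in Z. Z1 = {Reset, Halt, Hold}; Z2 = {Reset, Halt, Recv, Hold}; fixed.
Sat(EF ready) = {Reset, Halt, Recv, Hold}
Reset ∈ Sat(EF ready) = {Reset, Halt, Recv, Hold}, so the formula holds at Reset.

Yes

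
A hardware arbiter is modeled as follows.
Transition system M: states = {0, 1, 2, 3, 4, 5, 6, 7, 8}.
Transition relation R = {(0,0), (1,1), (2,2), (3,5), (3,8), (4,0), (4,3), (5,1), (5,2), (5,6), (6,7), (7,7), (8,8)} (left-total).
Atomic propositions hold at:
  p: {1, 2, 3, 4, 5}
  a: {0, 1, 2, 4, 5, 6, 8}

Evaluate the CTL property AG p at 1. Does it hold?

AG p: greatest fixpoint, start Z0 = {1, 2, 3, 4, 5}, keep only states in Sat with every successor in Z. Z1 = {1, 2}; fixed.
Sat(AG p) = {1, 2}
1 ∈ Sat(AG p) = {1, 2}, so the formula holds at 1.

Yes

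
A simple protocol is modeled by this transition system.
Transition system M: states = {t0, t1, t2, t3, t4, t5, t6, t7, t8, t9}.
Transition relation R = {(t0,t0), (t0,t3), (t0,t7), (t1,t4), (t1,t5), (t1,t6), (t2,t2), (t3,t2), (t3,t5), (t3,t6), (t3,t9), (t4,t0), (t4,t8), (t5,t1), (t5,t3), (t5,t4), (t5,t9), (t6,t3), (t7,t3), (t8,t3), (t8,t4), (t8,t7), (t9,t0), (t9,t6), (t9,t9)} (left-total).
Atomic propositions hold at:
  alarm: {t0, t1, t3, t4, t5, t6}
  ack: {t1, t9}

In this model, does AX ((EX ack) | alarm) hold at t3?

Sat(EX ack) = {s : some successor in {t1, t9}} = {t3, t5, t9}
Sat((EX ack) | alarm) = {t0, t1, t3, t4, t5, t6, t9}
Sat(AX ((EX ack) | alarm)) = {s : every successor in {t0, t1, t3, t4, t5, t6, t9}} = {t1, t5, t6, t7, t9}
t3 ∉ Sat(AX ((EX ack) | alarm)) = {t1, t5, t6, t7, t9}, so the formula does not hold at t3.

No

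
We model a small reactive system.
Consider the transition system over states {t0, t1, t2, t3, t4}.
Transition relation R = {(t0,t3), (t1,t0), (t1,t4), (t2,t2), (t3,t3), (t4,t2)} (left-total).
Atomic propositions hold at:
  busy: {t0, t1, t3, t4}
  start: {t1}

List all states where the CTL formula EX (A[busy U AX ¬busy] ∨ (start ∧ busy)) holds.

{t1, t2, t4}

Sat(¬busy) = {t2}
Sat(AX ¬busy) = {s : every successor in {t2}} = {t2, t4}
A[busy U AX ¬busy]: least fixpoint, start Z0 = Sat(AX ¬busy) = {t2, t4}, add states in Sat(busy) with every successor in Z. Already a fixed point.
Sat(A[busy U AX ¬busy]) = {t2, t4}
Sat(start ∧ busy) = {t1}
Sat(A[busy U AX ¬busy] ∨ (start ∧ busy)) = {t1, t2, t4}
Sat(EX (A[busy U AX ¬busy] ∨ (start ∧ busy))) = {s : some successor in {t1, t2, t4}} = {t1, t2, t4}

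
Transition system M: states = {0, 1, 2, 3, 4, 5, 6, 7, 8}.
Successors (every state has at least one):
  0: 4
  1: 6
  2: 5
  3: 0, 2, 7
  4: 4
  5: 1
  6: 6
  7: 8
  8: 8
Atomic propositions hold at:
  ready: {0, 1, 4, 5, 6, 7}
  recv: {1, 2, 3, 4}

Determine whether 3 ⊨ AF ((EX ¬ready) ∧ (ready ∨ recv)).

Sat(¬ready) = {2, 3, 8}
Sat(EX ¬ready) = {s : some successor in {2, 3, 8}} = {3, 7, 8}
Sat(ready ∨ recv) = {0, 1, 2, 3, 4, 5, 6, 7}
Sat((EX ¬ready) ∧ (ready ∨ recv)) = {3, 7}
AF ((EX ¬ready) ∧ (ready ∨ recv)): least fixpoint, start Z0 = {3, 7}, add states with every successor in Z. Already a fixed point.
Sat(AF ((EX ¬ready) ∧ (ready ∨ recv))) = {3, 7}
3 ∈ Sat(AF ((EX ¬ready) ∧ (ready ∨ recv))) = {3, 7}, so the formula holds at 3.

Yes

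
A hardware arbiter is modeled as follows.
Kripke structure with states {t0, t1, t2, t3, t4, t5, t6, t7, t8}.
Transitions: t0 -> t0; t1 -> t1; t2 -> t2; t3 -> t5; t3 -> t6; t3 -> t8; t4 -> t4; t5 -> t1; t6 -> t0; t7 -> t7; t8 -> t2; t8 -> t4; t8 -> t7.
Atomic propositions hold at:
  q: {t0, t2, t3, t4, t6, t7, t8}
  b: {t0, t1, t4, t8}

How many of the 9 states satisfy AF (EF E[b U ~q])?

Sat(~q) = {t1, t5}
E[b U ~q]: least fixpoint, start Z0 = Sat(~q) = {t1, t5}, add states in Sat(b) with some successor in Z. Already a fixed point.
Sat(E[b U ~q]) = {t1, t5}
EF E[b U ~q]: least fixpoint, start Z0 = {t1, t5}, add states with some successor in Z. Z1 = {t1, t3, t5}; fixed.
Sat(EF E[b U ~q]) = {t1, t3, t5}
AF (EF E[b U ~q]): least fixpoint, start Z0 = {t1, t3, t5}, add states with every successor in Z. Already a fixed point.
Sat(AF (EF E[b U ~q])) = {t1, t3, t5}
|Sat(AF (EF E[b U ~q]))| = |{t1, t3, t5}| = 3.

3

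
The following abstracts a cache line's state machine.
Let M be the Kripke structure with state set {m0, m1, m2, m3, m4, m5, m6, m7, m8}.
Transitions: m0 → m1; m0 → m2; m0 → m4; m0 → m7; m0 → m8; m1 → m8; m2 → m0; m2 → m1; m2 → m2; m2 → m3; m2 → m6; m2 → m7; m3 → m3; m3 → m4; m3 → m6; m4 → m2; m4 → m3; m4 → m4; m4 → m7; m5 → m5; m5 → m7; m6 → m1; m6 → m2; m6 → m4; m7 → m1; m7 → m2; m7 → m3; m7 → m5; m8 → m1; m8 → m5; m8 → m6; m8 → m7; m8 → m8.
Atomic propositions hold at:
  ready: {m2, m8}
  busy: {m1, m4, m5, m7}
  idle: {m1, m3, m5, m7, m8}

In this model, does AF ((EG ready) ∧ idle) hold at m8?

EG ready: greatest fixpoint, start Z0 = {m2, m8}, keep only states in Sat with some successor in Z. Already a fixed point.
Sat(EG ready) = {m2, m8}
Sat((EG ready) ∧ idle) = {m8}
AF ((EG ready) ∧ idle): least fixpoint, start Z0 = {m8}, add states with every successor in Z. Z1 = {m1, m8}; fixed.
Sat(AF ((EG ready) ∧ idle)) = {m1, m8}
m8 ∈ Sat(AF ((EG ready) ∧ idle)) = {m1, m8}, so the formula holds at m8.

Yes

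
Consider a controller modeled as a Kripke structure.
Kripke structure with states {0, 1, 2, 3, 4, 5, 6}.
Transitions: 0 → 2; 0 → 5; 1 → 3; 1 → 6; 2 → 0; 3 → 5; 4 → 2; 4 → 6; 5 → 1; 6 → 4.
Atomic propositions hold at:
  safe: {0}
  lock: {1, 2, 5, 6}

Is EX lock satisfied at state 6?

Sat(EX lock) = {s : some successor in {1, 2, 5, 6}} = {0, 1, 3, 4, 5}
6 ∉ Sat(EX lock) = {0, 1, 3, 4, 5}, so the formula does not hold at 6.

No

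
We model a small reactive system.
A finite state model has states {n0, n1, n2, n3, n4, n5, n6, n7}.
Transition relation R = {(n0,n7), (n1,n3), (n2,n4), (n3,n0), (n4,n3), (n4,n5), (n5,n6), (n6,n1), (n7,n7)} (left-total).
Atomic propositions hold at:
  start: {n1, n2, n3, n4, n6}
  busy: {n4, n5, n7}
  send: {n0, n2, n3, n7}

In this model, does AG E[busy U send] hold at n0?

E[busy U send]: least fixpoint, start Z0 = Sat(send) = {n0, n2, n3, n7}, add states in Sat(busy) with some successor in Z. Z1 = {n0, n2, n3, n4, n7}; fixed.
Sat(E[busy U send]) = {n0, n2, n3, n4, n7}
AG E[busy U send]: greatest fixpoint, start Z0 = {n0, n2, n3, n4, n7}, keep only states in Sat with every successor in Z. Z1 = {n0, n2, n3, n7}; Z2 = {n0, n3, n7}; fixed.
Sat(AG E[busy U send]) = {n0, n3, n7}
n0 ∈ Sat(AG E[busy U send]) = {n0, n3, n7}, so the formula holds at n0.

Yes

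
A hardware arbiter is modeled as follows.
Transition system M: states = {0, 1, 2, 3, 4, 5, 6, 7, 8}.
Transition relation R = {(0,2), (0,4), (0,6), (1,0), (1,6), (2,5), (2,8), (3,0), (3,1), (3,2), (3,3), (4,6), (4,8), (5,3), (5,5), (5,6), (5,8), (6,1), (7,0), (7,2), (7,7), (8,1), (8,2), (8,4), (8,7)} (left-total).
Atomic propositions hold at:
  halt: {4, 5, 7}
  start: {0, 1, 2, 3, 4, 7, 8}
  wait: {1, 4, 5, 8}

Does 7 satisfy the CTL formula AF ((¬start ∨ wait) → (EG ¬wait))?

Sat(¬start) = {5, 6}
Sat(¬start ∨ wait) = {1, 4, 5, 6, 8}
Sat(¬wait) = {0, 2, 3, 6, 7}
EG ¬wait: greatest fixpoint, start Z0 = {0, 2, 3, 6, 7}, keep only states in Sat with some successor in Z. Z1 = {0, 3, 7}; Z2 = {3, 7}; fixed.
Sat(EG ¬wait) = {3, 7}
Sat((¬start ∨ wait) → (EG ¬wait)) = {0, 2, 3, 7}
AF ((¬start ∨ wait) → (EG ¬wait)): least fixpoint, start Z0 = {0, 2, 3, 7}, add states with every successor in Z. Already a fixed point.
Sat(AF ((¬start ∨ wait) → (EG ¬wait))) = {0, 2, 3, 7}
7 ∈ Sat(AF ((¬start ∨ wait) → (EG ¬wait))) = {0, 2, 3, 7}, so the formula holds at 7.

Yes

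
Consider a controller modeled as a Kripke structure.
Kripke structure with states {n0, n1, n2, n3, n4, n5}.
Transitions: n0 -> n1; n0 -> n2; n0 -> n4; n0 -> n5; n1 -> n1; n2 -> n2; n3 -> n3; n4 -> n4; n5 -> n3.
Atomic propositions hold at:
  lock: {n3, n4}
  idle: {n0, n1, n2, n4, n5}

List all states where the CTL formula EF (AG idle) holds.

{n0, n1, n2, n4}

AG idle: greatest fixpoint, start Z0 = {n0, n1, n2, n4, n5}, keep only states in Sat with every successor in Z. Z1 = {n0, n1, n2, n4}; Z2 = {n1, n2, n4}; fixed.
Sat(AG idle) = {n1, n2, n4}
EF (AG idle): least fixpoint, start Z0 = {n1, n2, n4}, add states with some successor in Z. Z1 = {n0, n1, n2, n4}; fixed.
Sat(EF (AG idle)) = {n0, n1, n2, n4}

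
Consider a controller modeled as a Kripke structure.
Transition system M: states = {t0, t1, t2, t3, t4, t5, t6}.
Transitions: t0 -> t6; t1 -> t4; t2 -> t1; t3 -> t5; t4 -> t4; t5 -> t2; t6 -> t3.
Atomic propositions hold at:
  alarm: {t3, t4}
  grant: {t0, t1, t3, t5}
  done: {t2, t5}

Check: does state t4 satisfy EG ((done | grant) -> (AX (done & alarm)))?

Yes

Sat(done | grant) = {t0, t1, t2, t3, t5}
Sat(done & alarm) = ∅
Sat(AX (done & alarm)) = {s : every successor in ∅} = ∅
Sat((done | grant) -> (AX (done & alarm))) = {t4, t6}
EG ((done | grant) -> (AX (done & alarm))): greatest fixpoint, start Z0 = {t4, t6}, keep only states in Sat with some successor in Z. Z1 = {t4}; fixed.
Sat(EG ((done | grant) -> (AX (done & alarm)))) = {t4}
t4 ∈ Sat(EG ((done | grant) -> (AX (done & alarm)))) = {t4}, so the formula holds at t4.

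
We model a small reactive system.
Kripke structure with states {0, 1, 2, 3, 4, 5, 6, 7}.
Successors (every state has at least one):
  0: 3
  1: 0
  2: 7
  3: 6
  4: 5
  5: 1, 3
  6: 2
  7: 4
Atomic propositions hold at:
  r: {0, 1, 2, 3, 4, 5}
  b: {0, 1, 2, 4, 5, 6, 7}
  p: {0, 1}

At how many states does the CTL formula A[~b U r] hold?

Sat(~b) = {3}
A[~b U r]: least fixpoint, start Z0 = Sat(r) = {0, 1, 2, 3, 4, 5}, add states in Sat(~b) with every successor in Z. Already a fixed point.
Sat(A[~b U r]) = {0, 1, 2, 3, 4, 5}
|Sat(A[~b U r])| = |{0, 1, 2, 3, 4, 5}| = 6.

6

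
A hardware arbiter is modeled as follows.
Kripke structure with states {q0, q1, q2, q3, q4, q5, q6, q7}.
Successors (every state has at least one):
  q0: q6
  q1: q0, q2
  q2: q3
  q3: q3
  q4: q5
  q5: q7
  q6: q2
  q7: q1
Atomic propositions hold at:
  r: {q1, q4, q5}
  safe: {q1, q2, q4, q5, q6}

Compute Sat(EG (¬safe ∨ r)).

{q3}

Sat(¬safe) = {q0, q3, q7}
Sat(¬safe ∨ r) = {q0, q1, q3, q4, q5, q7}
EG (¬safe ∨ r): greatest fixpoint, start Z0 = {q0, q1, q3, q4, q5, q7}, keep only states in Sat with some successor in Z. Z1 = {q1, q3, q4, q5, q7}; Z2 = {q3, q4, q5, q7}; Z3 = {q3, q4, q5}; Z4 = {q3, q4}; Z5 = {q3}; fixed.
Sat(EG (¬safe ∨ r)) = {q3}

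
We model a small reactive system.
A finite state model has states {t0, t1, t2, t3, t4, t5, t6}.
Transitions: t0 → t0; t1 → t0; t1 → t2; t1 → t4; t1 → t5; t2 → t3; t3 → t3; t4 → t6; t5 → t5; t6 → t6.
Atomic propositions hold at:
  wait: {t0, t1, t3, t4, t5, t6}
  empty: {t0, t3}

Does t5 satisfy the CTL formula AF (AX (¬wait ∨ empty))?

Sat(¬wait) = {t2}
Sat(¬wait ∨ empty) = {t0, t2, t3}
Sat(AX (¬wait ∨ empty)) = {s : every successor in {t0, t2, t3}} = {t0, t2, t3}
AF (AX (¬wait ∨ empty)): least fixpoint, start Z0 = {t0, t2, t3}, add states with every successor in Z. Already a fixed point.
Sat(AF (AX (¬wait ∨ empty))) = {t0, t2, t3}
t5 ∉ Sat(AF (AX (¬wait ∨ empty))) = {t0, t2, t3}, so the formula does not hold at t5.

No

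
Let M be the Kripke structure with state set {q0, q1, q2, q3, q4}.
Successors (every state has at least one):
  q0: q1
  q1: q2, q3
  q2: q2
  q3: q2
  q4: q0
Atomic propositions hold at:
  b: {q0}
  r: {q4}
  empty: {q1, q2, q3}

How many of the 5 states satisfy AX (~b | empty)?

Sat(~b) = {q1, q2, q3, q4}
Sat(~b | empty) = {q1, q2, q3, q4}
Sat(AX (~b | empty)) = {s : every successor in {q1, q2, q3, q4}} = {q0, q1, q2, q3}
|Sat(AX (~b | empty))| = |{q0, q1, q2, q3}| = 4.

4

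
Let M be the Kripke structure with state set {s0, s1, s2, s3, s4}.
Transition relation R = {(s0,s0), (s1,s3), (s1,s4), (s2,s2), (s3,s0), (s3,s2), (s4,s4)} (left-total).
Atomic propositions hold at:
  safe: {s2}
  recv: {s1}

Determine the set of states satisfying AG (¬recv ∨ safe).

Sat(¬recv) = {s0, s2, s3, s4}
Sat(¬recv ∨ safe) = {s0, s2, s3, s4}
AG (¬recv ∨ safe): greatest fixpoint, start Z0 = {s0, s2, s3, s4}, keep only states in Sat with every successor in Z. Already a fixed point.
Sat(AG (¬recv ∨ safe)) = {s0, s2, s3, s4}

{s0, s2, s3, s4}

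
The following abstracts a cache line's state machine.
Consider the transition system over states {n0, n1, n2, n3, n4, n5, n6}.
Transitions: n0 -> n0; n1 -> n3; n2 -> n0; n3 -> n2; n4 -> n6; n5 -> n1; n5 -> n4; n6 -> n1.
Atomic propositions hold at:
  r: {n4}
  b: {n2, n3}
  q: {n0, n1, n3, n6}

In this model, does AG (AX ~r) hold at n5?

Sat(~r) = {n0, n1, n2, n3, n5, n6}
Sat(AX ~r) = {s : every successor in {n0, n1, n2, n3, n5, n6}} = {n0, n1, n2, n3, n4, n6}
AG (AX ~r): greatest fixpoint, start Z0 = {n0, n1, n2, n3, n4, n6}, keep only states in Sat with every successor in Z. Already a fixed point.
Sat(AG (AX ~r)) = {n0, n1, n2, n3, n4, n6}
n5 ∉ Sat(AG (AX ~r)) = {n0, n1, n2, n3, n4, n6}, so the formula does not hold at n5.

No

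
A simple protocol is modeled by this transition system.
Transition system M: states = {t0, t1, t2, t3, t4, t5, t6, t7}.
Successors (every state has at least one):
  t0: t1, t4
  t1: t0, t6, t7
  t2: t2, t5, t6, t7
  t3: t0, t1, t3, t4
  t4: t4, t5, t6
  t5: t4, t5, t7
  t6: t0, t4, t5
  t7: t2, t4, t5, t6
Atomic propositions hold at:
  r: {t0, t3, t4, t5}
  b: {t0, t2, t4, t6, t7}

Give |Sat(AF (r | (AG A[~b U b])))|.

5

Sat(~b) = {t1, t3, t5}
A[~b U b]: least fixpoint, start Z0 = Sat(b) = {t0, t2, t4, t6, t7}, add states in Sat(~b) with every successor in Z. Z1 = {t0, t1, t2, t4, t6, t7}; fixed.
Sat(A[~b U b]) = {t0, t1, t2, t4, t6, t7}
AG A[~b U b]: greatest fixpoint, start Z0 = {t0, t1, t2, t4, t6, t7}, keep only states in Sat with every successor in Z. Z1 = {t0, t1}; Z2 = ∅; fixed.
Sat(AG A[~b U b]) = ∅
Sat(r | (AG A[~b U b])) = {t0, t3, t4, t5}
AF (r | (AG A[~b U b])): least fixpoint, start Z0 = {t0, t3, t4, t5}, add states with every successor in Z. Z1 = {t0, t3, t4, t5, t6}; fixed.
Sat(AF (r | (AG A[~b U b]))) = {t0, t3, t4, t5, t6}
|Sat(AF (r | (AG A[~b U b])))| = |{t0, t3, t4, t5, t6}| = 5.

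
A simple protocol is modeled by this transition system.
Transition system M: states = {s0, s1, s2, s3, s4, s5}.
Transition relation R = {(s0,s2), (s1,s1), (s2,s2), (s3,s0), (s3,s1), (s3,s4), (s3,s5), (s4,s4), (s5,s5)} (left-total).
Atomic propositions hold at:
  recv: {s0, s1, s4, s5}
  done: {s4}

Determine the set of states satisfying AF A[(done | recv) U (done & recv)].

{s4}

Sat(done | recv) = {s0, s1, s4, s5}
Sat(done & recv) = {s4}
A[(done | recv) U (done & recv)]: least fixpoint, start Z0 = Sat((done & recv)) = {s4}, add states in Sat(done | recv) with every successor in Z. Already a fixed point.
Sat(A[(done | recv) U (done & recv)]) = {s4}
AF A[(done | recv) U (done & recv)]: least fixpoint, start Z0 = {s4}, add states with every successor in Z. Already a fixed point.
Sat(AF A[(done | recv) U (done & recv)]) = {s4}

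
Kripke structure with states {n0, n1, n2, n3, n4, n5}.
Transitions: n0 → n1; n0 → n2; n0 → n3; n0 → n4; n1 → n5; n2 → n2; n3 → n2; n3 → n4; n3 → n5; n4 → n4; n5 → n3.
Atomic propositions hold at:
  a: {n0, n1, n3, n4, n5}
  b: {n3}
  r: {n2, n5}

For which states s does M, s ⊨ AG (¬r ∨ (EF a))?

Sat(¬r) = {n0, n1, n3, n4}
EF a: least fixpoint, start Z0 = {n0, n1, n3, n4, n5}, add states with some successor in Z. Already a fixed point.
Sat(EF a) = {n0, n1, n3, n4, n5}
Sat(¬r ∨ (EF a)) = {n0, n1, n3, n4, n5}
AG (¬r ∨ (EF a)): greatest fixpoint, start Z0 = {n0, n1, n3, n4, n5}, keep only states in Sat with every successor in Z. Z1 = {n1, n4, n5}; Z2 = {n1, n4}; Z3 = {n4}; fixed.
Sat(AG (¬r ∨ (EF a))) = {n4}

{n4}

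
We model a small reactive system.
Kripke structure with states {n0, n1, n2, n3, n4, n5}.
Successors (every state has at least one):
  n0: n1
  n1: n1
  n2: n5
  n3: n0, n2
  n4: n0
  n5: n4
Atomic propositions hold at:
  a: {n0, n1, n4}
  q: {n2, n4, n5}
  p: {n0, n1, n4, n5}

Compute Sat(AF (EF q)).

EF q: least fixpoint, start Z0 = {n2, n4, n5}, add states with some successor in Z. Z1 = {n2, n3, n4, n5}; fixed.
Sat(EF q) = {n2, n3, n4, n5}
AF (EF q): least fixpoint, start Z0 = {n2, n3, n4, n5}, add states with every successor in Z. Already a fixed point.
Sat(AF (EF q)) = {n2, n3, n4, n5}

{n2, n3, n4, n5}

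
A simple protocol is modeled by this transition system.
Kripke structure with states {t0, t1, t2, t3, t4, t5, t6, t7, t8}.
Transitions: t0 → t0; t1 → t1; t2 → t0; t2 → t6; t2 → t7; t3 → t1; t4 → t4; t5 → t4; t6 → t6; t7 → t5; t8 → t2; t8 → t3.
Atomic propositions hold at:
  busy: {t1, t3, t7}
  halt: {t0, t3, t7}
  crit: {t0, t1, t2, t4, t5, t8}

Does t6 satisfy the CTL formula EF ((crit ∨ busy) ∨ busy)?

Sat(crit ∨ busy) = {t0, t1, t2, t3, t4, t5, t7, t8}
Sat((crit ∨ busy) ∨ busy) = {t0, t1, t2, t3, t4, t5, t7, t8}
EF ((crit ∨ busy) ∨ busy): least fixpoint, start Z0 = {t0, t1, t2, t3, t4, t5, t7, t8}, add states with some successor in Z. Already a fixed point.
Sat(EF ((crit ∨ busy) ∨ busy)) = {t0, t1, t2, t3, t4, t5, t7, t8}
t6 ∉ Sat(EF ((crit ∨ busy) ∨ busy)) = {t0, t1, t2, t3, t4, t5, t7, t8}, so the formula does not hold at t6.

No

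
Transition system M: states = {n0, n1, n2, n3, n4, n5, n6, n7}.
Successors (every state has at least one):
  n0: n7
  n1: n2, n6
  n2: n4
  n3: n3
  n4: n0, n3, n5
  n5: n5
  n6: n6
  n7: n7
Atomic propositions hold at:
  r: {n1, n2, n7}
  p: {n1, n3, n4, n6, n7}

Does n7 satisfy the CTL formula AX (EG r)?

EG r: greatest fixpoint, start Z0 = {n1, n2, n7}, keep only states in Sat with some successor in Z. Z1 = {n1, n7}; Z2 = {n7}; fixed.
Sat(EG r) = {n7}
Sat(AX (EG r)) = {s : every successor in {n7}} = {n0, n7}
n7 ∈ Sat(AX (EG r)) = {n0, n7}, so the formula holds at n7.

Yes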